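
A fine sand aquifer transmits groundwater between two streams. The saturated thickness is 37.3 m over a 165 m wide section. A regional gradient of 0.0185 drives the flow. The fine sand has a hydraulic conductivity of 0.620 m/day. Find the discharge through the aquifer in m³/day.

70.6

Cross-sectional area A = 165 × 37.3 = 6154 m².
Hydraulic gradient i = 0.0185.
Darcy's law: Q = K · A · i = 0.6200 × 6154 × 0.01850 = 70.59 m³/day.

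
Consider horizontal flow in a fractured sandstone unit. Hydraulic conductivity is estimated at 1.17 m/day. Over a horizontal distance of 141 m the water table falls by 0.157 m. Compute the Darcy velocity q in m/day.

0.00130

Hydraulic gradient i = Δh / L = 0.157 / 141 = 0.001113.
Specific discharge q = K · i = 1.170 × 0.001113 = 0.001303 m/day.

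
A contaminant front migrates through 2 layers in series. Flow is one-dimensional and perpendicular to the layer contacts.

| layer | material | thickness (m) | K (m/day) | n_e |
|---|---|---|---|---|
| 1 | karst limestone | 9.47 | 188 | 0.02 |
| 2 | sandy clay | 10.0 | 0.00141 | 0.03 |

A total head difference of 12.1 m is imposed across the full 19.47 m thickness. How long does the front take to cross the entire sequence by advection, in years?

0.785

With flow normal to the layers, continuity requires the same specific discharge q through every layer.
Σ(b_i/K_i) = 9.47/188 + 10.0/0.00141 = 7092 d.
q = Δh / Σ(b_i/K_i) = 12.1 / 7092 = 0.001706 m/day.
In each layer the seepage velocity is v_i = q/n_i, so the layer transit time is t_i = b_i·n_i / q:
  layer 1 (karst limestone): t_1 = 9.47 × 0.02 / 0.001706 = 111.0 d
  layer 2 (sandy clay): t_2 = 10.0 × 0.03 / 0.001706 = 175.8 d
Total t = Σ t_i = 286.9 days = 0.7854 years.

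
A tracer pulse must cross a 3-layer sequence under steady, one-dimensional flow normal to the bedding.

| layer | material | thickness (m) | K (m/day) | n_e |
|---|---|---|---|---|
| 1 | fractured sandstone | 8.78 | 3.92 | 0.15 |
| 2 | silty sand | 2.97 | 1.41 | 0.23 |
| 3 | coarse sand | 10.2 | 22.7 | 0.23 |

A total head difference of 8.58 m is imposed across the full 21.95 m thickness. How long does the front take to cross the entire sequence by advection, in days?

With flow normal to the layers, continuity requires the same specific discharge q through every layer.
Σ(b_i/K_i) = 8.78/3.92 + 2.97/1.41 + 10.2/22.7 = 4.796 d.
q = Δh / Σ(b_i/K_i) = 8.58 / 4.796 = 1.789 m/day.
In each layer the seepage velocity is v_i = q/n_i, so the layer transit time is t_i = b_i·n_i / q:
  layer 1 (fractured sandstone): t_1 = 8.78 × 0.15 / 1.789 = 0.7361 d
  layer 2 (silty sand): t_2 = 2.97 × 0.23 / 1.789 = 0.3818 d
  layer 3 (coarse sand): t_3 = 10.2 × 0.23 / 1.789 = 1.311 d
Total t = Σ t_i = 2.429 days.

2.43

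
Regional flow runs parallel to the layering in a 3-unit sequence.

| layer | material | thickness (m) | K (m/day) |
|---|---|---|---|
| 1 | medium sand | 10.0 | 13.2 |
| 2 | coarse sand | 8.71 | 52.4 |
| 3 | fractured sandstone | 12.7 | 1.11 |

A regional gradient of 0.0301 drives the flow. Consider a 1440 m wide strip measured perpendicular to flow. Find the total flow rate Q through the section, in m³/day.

26100

Flow is parallel to layering, so each bed carries its own Darcy discharge and the transmissivities add.
Σ(K_i·b_i) = 13.2×10.0 + 52.4×8.71 + 1.11×12.7 = 602.5 m²/day.
Hydraulic gradient i = 0.0301.
Q = Σ(K_i·b_i) · W · i = 602.5 × 1440 × 0.03010 = 26115 m³/day.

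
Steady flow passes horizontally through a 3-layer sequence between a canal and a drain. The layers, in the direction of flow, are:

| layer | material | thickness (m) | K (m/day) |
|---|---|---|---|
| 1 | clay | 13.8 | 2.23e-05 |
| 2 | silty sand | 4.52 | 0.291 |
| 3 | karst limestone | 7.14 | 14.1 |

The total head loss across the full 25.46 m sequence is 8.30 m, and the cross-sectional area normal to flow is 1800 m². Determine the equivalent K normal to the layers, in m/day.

Flow is perpendicular to layering, so the layers act in series and the equivalent K is the thickness-weighted harmonic mean.
Total thickness L = 13.8 + 4.52 + 7.14 = 25.46 m.
Σ(b_i/K_i) = 13.8/2.23e-05 + 4.52/0.291 + 7.14/14.1 = 6.189e+05 d.
K_eq = L / Σ(b_i/K_i) = 25.46 / 6.189e+05 = 4.114e-05 m/day.

4.11e-05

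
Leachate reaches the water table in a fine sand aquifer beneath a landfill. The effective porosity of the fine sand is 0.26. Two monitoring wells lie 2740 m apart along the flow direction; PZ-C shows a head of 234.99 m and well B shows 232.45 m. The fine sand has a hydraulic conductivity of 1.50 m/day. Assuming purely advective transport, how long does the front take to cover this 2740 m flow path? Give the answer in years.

Hydraulic gradient i = (234.99 − 232.45) / 2740 = 2.54 / 2740 = 0.0009270.
Darcy flux q = K · i = 1.500 × 0.0009270 = 0.001391 m/day.
Seepage velocity v = q / n_e = 0.001391 / 0.26 = 0.005348 m/day.
Travel time t = L / v = 2740 / 0.005348 = 5.123e+05 days = 1403 years.

1400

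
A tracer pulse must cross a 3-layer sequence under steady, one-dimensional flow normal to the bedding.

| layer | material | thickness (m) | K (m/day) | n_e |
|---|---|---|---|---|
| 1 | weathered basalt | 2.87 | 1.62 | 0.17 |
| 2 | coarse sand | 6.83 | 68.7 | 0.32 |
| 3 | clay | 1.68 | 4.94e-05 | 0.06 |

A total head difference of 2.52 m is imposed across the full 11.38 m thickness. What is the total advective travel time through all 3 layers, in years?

103

With flow normal to the layers, continuity requires the same specific discharge q through every layer.
Σ(b_i/K_i) = 2.87/1.62 + 6.83/68.7 + 1.68/4.94e-05 = 34010 d.
q = Δh / Σ(b_i/K_i) = 2.52 / 34010 = 7.410e-05 m/day.
In each layer the seepage velocity is v_i = q/n_i, so the layer transit time is t_i = b_i·n_i / q:
  layer 1 (weathered basalt): t_1 = 2.87 × 0.17 / 7.410e-05 = 6585 d
  layer 2 (coarse sand): t_2 = 6.83 × 0.32 / 7.410e-05 = 29497 d
  layer 3 (clay): t_3 = 1.68 × 0.06 / 7.410e-05 = 1360 d
Total t = Σ t_i = 37442 days = 102.5 years.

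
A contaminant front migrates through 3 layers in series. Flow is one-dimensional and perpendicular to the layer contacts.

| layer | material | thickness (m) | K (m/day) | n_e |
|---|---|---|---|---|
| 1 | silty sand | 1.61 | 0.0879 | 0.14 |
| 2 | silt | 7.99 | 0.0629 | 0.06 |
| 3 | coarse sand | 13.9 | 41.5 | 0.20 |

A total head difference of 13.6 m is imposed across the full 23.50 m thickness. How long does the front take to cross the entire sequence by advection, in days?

37.3

With flow normal to the layers, continuity requires the same specific discharge q through every layer.
Σ(b_i/K_i) = 1.61/0.0879 + 7.99/0.0629 + 13.9/41.5 = 145.7 d.
q = Δh / Σ(b_i/K_i) = 13.6 / 145.7 = 0.09336 m/day.
In each layer the seepage velocity is v_i = q/n_i, so the layer transit time is t_i = b_i·n_i / q:
  layer 1 (silty sand): t_1 = 1.61 × 0.14 / 0.09336 = 2.414 d
  layer 2 (silt): t_2 = 7.99 × 0.06 / 0.09336 = 5.135 d
  layer 3 (coarse sand): t_3 = 13.9 × 0.20 / 0.09336 = 29.78 d
Total t = Σ t_i = 37.33 days.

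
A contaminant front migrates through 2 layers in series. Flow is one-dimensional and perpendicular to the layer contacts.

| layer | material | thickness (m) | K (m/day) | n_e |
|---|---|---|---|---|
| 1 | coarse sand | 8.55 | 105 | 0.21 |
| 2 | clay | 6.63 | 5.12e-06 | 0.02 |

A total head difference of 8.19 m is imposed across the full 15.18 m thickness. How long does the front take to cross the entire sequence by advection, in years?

With flow normal to the layers, continuity requires the same specific discharge q through every layer.
Σ(b_i/K_i) = 8.55/105 + 6.63/5.12e-06 = 1.295e+06 d.
q = Δh / Σ(b_i/K_i) = 8.19 / 1.295e+06 = 6.325e-06 m/day.
In each layer the seepage velocity is v_i = q/n_i, so the layer transit time is t_i = b_i·n_i / q:
  layer 1 (coarse sand): t_1 = 8.55 × 0.21 / 6.325e-06 = 2.839e+05 d
  layer 2 (clay): t_2 = 6.63 × 0.02 / 6.325e-06 = 20965 d
Total t = Σ t_i = 3.049e+05 days = 834.6 years.

835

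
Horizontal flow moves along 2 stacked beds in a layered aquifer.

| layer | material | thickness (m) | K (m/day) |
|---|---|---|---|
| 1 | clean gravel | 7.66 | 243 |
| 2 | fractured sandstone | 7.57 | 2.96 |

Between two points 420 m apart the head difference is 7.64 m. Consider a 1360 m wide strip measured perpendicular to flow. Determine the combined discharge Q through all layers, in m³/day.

Flow is parallel to layering, so each bed carries its own Darcy discharge and the transmissivities add.
Σ(K_i·b_i) = 243×7.66 + 2.96×7.57 = 1884 m²/day.
Hydraulic gradient i = Δh / L = 7.64 / 420 = 0.01819.
Q = Σ(K_i·b_i) · W · i = 1884 × 1360 × 0.01819 = 46603 m³/day.

46600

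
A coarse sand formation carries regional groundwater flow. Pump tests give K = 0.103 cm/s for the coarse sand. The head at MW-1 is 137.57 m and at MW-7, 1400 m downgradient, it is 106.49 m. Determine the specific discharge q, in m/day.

1.98

Convert K: 0.103 cm/s × 864 = 88.99 m/day.
Hydraulic gradient i = (137.57 − 106.49) / 1400 = 31.08 / 1400 = 0.02220.
Specific discharge q = K · i = 88.99 × 0.02220 = 1.976 m/day.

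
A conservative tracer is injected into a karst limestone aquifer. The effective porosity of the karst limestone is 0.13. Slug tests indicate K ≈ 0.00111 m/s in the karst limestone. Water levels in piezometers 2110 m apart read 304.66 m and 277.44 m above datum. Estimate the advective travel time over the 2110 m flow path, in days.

222

Convert K: 0.00111 m/s × 86400 = 95.90 m/day.
Hydraulic gradient i = (304.66 − 277.44) / 2110 = 27.22 / 2110 = 0.01290.
Darcy flux q = K · i = 95.90 × 0.01290 = 1.237 m/day.
Seepage velocity v = q / n_e = 1.237 / 0.13 = 9.517 m/day.
Travel time t = L / v = 2110 / 9.517 = 221.7 days.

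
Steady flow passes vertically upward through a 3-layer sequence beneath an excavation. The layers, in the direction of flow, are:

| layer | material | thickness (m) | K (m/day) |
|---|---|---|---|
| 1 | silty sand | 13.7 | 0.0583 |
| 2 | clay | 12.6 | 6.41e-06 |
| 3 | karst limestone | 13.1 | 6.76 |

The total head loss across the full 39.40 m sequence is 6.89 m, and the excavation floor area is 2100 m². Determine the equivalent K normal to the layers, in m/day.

Flow is perpendicular to layering, so the layers act in series and the equivalent K is the thickness-weighted harmonic mean.
Total thickness L = 13.7 + 12.6 + 13.1 = 39.40 m.
Σ(b_i/K_i) = 13.7/0.0583 + 12.6/6.41e-06 + 13.1/6.76 = 1.966e+06 d.
K_eq = L / Σ(b_i/K_i) = 39.40 / 1.966e+06 = 2.004e-05 m/day.

2.00e-05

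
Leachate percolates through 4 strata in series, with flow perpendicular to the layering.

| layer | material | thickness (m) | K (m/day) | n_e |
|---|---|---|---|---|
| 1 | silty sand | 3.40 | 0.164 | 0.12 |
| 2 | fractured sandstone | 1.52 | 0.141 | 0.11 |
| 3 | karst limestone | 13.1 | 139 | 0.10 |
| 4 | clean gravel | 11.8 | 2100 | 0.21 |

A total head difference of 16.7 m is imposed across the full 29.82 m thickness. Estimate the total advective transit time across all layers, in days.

With flow normal to the layers, continuity requires the same specific discharge q through every layer.
Σ(b_i/K_i) = 3.40/0.164 + 1.52/0.141 + 13.1/139 + 11.8/2100 = 31.61 d.
q = Δh / Σ(b_i/K_i) = 16.7 / 31.61 = 0.5283 m/day.
In each layer the seepage velocity is v_i = q/n_i, so the layer transit time is t_i = b_i·n_i / q:
  layer 1 (silty sand): t_1 = 3.40 × 0.12 / 0.5283 = 0.7723 d
  layer 2 (fractured sandstone): t_2 = 1.52 × 0.11 / 0.5283 = 0.3165 d
  layer 3 (karst limestone): t_3 = 13.1 × 0.10 / 0.5283 = 2.480 d
  layer 4 (clean gravel): t_4 = 11.8 × 0.21 / 0.5283 = 4.691 d
Total t = Σ t_i = 8.259 days.

8.26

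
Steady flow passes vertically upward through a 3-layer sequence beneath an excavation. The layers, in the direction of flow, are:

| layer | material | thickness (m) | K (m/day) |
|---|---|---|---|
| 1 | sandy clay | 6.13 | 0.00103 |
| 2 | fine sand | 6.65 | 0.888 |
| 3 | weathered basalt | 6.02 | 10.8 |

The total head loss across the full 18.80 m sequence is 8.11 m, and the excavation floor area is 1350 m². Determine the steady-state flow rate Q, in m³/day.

1.84

Flow is perpendicular to layering, so the layers act in series and the equivalent K is the thickness-weighted harmonic mean.
Total thickness L = 6.13 + 6.65 + 6.02 = 18.80 m.
Σ(b_i/K_i) = 6.13/0.00103 + 6.65/0.888 + 6.02/10.8 = 5960 d.
K_eq = L / Σ(b_i/K_i) = 18.80 / 5960 = 0.003155 m/day.
Q = K_eq · A · (Δh/L) = 0.003155 × 1350 × (8.11/18.80) = 1.837 m³/day.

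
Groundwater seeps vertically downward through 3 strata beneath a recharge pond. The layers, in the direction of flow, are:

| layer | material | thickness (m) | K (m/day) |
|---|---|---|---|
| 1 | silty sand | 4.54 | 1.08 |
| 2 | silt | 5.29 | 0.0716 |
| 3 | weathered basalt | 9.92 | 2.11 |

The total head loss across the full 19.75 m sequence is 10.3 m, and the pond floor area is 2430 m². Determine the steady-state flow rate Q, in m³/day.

Flow is perpendicular to layering, so the layers act in series and the equivalent K is the thickness-weighted harmonic mean.
Total thickness L = 4.54 + 5.29 + 9.92 = 19.75 m.
Σ(b_i/K_i) = 4.54/1.08 + 5.29/0.0716 + 9.92/2.11 = 82.79 d.
K_eq = L / Σ(b_i/K_i) = 19.75 / 82.79 = 0.2386 m/day.
Q = K_eq · A · (Δh/L) = 0.2386 × 2430 × (10.3/19.75) = 302.3 m³/day.

302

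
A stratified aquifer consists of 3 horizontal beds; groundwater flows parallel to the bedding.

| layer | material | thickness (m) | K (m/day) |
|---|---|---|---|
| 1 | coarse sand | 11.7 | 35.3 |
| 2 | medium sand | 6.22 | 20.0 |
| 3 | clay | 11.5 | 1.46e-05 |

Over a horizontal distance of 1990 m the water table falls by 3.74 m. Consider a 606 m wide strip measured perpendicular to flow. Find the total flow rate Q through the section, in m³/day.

Flow is parallel to layering, so each bed carries its own Darcy discharge and the transmissivities add.
Σ(K_i·b_i) = 35.3×11.7 + 20.0×6.22 + 1.46e-05×11.5 = 537.4 m²/day.
Hydraulic gradient i = Δh / L = 3.74 / 1990 = 0.001879.
Q = Σ(K_i·b_i) · W · i = 537.4 × 606 × 0.001879 = 612.1 m³/day.

612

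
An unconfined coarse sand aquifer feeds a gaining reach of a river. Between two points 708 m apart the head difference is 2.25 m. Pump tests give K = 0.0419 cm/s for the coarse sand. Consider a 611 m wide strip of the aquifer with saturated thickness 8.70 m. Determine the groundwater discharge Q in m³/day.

Convert K: 0.0419 cm/s × 864 = 36.20 m/day.
Cross-sectional area A = 611 × 8.70 = 5316 m².
Hydraulic gradient i = Δh / L = 2.25 / 708 = 0.003178.
Darcy's law: Q = K · A · i = 36.20 × 5316 × 0.003178 = 611.6 m³/day.

612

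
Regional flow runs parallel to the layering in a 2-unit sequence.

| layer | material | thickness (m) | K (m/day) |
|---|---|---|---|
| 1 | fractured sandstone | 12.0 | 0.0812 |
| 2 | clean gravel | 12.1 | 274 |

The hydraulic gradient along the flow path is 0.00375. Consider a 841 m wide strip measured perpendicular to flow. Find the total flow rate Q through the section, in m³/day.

Flow is parallel to layering, so each bed carries its own Darcy discharge and the transmissivities add.
Σ(K_i·b_i) = 0.0812×12.0 + 274×12.1 = 3316 m²/day.
Hydraulic gradient i = 0.00375.
Q = Σ(K_i·b_i) · W · i = 3316 × 841 × 0.003750 = 10459 m³/day.

10500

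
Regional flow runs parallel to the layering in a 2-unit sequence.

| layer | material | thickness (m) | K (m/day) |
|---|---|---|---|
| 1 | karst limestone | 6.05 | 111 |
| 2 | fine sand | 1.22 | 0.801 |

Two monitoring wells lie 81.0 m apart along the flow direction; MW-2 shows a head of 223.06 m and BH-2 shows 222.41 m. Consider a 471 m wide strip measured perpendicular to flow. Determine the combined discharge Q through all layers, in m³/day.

Flow is parallel to layering, so each bed carries its own Darcy discharge and the transmissivities add.
Σ(K_i·b_i) = 111×6.05 + 0.801×1.22 = 672.5 m²/day.
Hydraulic gradient i = (223.06 − 222.41) / 81.0 = 0.65 / 81.0 = 0.008025.
Q = Σ(K_i·b_i) · W · i = 672.5 × 471 × 0.008025 = 2542 m³/day.

2540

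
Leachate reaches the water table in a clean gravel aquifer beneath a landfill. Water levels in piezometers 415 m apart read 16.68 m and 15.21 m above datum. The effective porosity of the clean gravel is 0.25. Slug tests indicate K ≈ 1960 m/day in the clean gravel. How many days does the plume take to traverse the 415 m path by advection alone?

14.9

Hydraulic gradient i = (16.68 − 15.21) / 415 = 1.47 / 415 = 0.003542.
Darcy flux q = K · i = 1960 × 0.003542 = 6.943 m/day.
Seepage velocity v = q / n_e = 6.943 / 0.25 = 27.77 m/day.
Travel time t = L / v = 415 / 27.77 = 14.94 days.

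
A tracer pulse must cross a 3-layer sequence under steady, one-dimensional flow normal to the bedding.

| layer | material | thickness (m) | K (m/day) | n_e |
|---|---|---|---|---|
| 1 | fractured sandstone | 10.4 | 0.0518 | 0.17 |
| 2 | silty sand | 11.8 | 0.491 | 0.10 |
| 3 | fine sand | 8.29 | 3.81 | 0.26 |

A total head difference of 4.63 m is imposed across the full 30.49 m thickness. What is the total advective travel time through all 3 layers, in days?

250

With flow normal to the layers, continuity requires the same specific discharge q through every layer.
Σ(b_i/K_i) = 10.4/0.0518 + 11.8/0.491 + 8.29/3.81 = 227.0 d.
q = Δh / Σ(b_i/K_i) = 4.63 / 227.0 = 0.02040 m/day.
In each layer the seepage velocity is v_i = q/n_i, so the layer transit time is t_i = b_i·n_i / q:
  layer 1 (fractured sandstone): t_1 = 10.4 × 0.17 / 0.02040 = 86.67 d
  layer 2 (silty sand): t_2 = 11.8 × 0.10 / 0.02040 = 57.85 d
  layer 3 (fine sand): t_3 = 8.29 × 0.26 / 0.02040 = 105.7 d
Total t = Σ t_i = 250.2 days.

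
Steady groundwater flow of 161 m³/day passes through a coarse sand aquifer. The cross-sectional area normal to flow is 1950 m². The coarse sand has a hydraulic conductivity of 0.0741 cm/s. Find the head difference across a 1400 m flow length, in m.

1.81

Convert K: 0.0741 cm/s × 864 = 64.02 m/day.
From Q = K·A·i, i = Q / (K·A) = 161 / (64.02 × 1950) = 0.001290.
Head loss Δh = i · L = 0.001290 × 1400 = 1.805 m.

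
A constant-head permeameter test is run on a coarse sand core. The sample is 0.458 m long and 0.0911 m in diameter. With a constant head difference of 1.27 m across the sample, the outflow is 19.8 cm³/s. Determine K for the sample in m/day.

94.6

Cross-sectional area A = π·(d/2)² = π × (0.0911/2)² = 0.006518 m².
Convert discharge: 19.8 cm³/s = 1.980e-05 m³/s.
Darcy's law rearranged: K = Q·L / (A·Δh) = 1.980e-05 × 0.458 / (0.006518 × 1.27) = 0.001095 m/s = 94.65 m/day.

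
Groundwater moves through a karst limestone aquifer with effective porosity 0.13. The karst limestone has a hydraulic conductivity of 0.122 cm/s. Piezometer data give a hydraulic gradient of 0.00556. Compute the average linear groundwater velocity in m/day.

4.51

Convert K: 0.122 cm/s × 864 = 105.4 m/day.
Hydraulic gradient i = 0.00556.
Darcy flux q = K · i = 105.4 × 0.005560 = 0.5861 m/day.
Seepage velocity v = q / n_e = 0.5861 / 0.13 = 4.508 m/day.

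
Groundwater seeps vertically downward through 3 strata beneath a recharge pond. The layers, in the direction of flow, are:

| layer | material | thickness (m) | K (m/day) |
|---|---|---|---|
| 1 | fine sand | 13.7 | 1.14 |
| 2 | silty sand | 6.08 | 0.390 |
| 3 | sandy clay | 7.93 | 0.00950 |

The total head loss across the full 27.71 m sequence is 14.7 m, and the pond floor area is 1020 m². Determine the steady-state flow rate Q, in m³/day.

17.4

Flow is perpendicular to layering, so the layers act in series and the equivalent K is the thickness-weighted harmonic mean.
Total thickness L = 13.7 + 6.08 + 7.93 = 27.71 m.
Σ(b_i/K_i) = 13.7/1.14 + 6.08/0.390 + 7.93/0.00950 = 862.3 d.
K_eq = L / Σ(b_i/K_i) = 27.71 / 862.3 = 0.03213 m/day.
Q = K_eq · A · (Δh/L) = 0.03213 × 1020 × (14.7/27.71) = 17.39 m³/day.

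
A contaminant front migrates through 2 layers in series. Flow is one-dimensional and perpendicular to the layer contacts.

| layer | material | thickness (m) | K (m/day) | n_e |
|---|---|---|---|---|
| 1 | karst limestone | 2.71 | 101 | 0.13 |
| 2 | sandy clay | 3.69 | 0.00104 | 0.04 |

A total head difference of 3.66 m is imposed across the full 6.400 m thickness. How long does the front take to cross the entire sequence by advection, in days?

485

With flow normal to the layers, continuity requires the same specific discharge q through every layer.
Σ(b_i/K_i) = 2.71/101 + 3.69/0.00104 = 3548 d.
q = Δh / Σ(b_i/K_i) = 3.66 / 3548 = 0.001032 m/day.
In each layer the seepage velocity is v_i = q/n_i, so the layer transit time is t_i = b_i·n_i / q:
  layer 1 (karst limestone): t_1 = 2.71 × 0.13 / 0.001032 = 341.5 d
  layer 2 (sandy clay): t_2 = 3.69 × 0.04 / 0.001032 = 143.1 d
Total t = Σ t_i = 484.6 days.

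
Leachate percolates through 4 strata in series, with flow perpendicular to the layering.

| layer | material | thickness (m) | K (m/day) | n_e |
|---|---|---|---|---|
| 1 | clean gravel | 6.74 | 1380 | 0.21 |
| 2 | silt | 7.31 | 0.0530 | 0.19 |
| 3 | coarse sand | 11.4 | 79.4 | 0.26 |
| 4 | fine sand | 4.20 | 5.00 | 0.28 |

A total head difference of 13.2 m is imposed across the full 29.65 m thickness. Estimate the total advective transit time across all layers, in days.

With flow normal to the layers, continuity requires the same specific discharge q through every layer.
Σ(b_i/K_i) = 6.74/1380 + 7.31/0.0530 + 11.4/79.4 + 4.20/5.00 = 138.9 d.
q = Δh / Σ(b_i/K_i) = 13.2 / 138.9 = 0.09502 m/day.
In each layer the seepage velocity is v_i = q/n_i, so the layer transit time is t_i = b_i·n_i / q:
  layer 1 (clean gravel): t_1 = 6.74 × 0.21 / 0.09502 = 14.90 d
  layer 2 (silt): t_2 = 7.31 × 0.19 / 0.09502 = 14.62 d
  layer 3 (coarse sand): t_3 = 11.4 × 0.26 / 0.09502 = 31.19 d
  layer 4 (fine sand): t_4 = 4.20 × 0.28 / 0.09502 = 12.38 d
Total t = Σ t_i = 73.08 days.

73.1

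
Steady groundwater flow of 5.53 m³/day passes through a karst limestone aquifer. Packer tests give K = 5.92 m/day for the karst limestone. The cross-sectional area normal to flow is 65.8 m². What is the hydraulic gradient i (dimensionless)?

From Q = K·A·i, i = Q / (K·A) = 5.53 / (5.920 × 65.80) = 0.01420.

0.0142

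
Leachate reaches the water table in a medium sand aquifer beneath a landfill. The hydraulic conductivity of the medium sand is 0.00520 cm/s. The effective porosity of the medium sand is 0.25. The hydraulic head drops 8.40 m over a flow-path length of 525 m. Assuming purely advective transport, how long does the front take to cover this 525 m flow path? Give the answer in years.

Convert K: 0.00520 cm/s × 864 = 4.493 m/day.
Hydraulic gradient i = Δh / L = 8.40 / 525 = 0.01600.
Darcy flux q = K · i = 4.493 × 0.01600 = 0.07188 m/day.
Seepage velocity v = q / n_e = 0.07188 / 0.25 = 0.2875 m/day.
Travel time t = L / v = 525 / 0.2875 = 1826 days = 4.999 years.

5.00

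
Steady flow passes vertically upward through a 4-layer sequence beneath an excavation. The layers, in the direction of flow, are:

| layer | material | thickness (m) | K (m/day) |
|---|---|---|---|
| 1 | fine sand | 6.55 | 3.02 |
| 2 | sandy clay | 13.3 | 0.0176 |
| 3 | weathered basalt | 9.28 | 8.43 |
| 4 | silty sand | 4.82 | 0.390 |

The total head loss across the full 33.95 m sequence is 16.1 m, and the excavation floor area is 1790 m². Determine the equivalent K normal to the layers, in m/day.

Flow is perpendicular to layering, so the layers act in series and the equivalent K is the thickness-weighted harmonic mean.
Total thickness L = 6.55 + 13.3 + 9.28 + 4.82 = 33.95 m.
Σ(b_i/K_i) = 6.55/3.02 + 13.3/0.0176 + 9.28/8.43 + 4.82/0.390 = 771.3 d.
K_eq = L / Σ(b_i/K_i) = 33.95 / 771.3 = 0.04402 m/day.

0.0440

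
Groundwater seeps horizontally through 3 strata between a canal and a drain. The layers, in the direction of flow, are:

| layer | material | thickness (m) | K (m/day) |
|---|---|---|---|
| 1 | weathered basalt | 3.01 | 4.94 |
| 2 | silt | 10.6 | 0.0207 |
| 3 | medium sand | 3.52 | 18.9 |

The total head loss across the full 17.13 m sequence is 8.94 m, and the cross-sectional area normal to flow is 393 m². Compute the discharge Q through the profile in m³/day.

6.85

Flow is perpendicular to layering, so the layers act in series and the equivalent K is the thickness-weighted harmonic mean.
Total thickness L = 3.01 + 10.6 + 3.52 = 17.13 m.
Σ(b_i/K_i) = 3.01/4.94 + 10.6/0.0207 + 3.52/18.9 = 512.9 d.
K_eq = L / Σ(b_i/K_i) = 17.13 / 512.9 = 0.03340 m/day.
Q = K_eq · A · (Δh/L) = 0.03340 × 393 × (8.94/17.13) = 6.850 m³/day.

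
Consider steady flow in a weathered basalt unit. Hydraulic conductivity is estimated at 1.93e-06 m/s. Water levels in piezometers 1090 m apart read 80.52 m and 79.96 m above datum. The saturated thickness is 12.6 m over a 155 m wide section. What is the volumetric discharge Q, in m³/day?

Convert K: 1.93e-06 m/s × 86400 = 0.1668 m/day.
Cross-sectional area A = 155 × 12.6 = 1953 m².
Hydraulic gradient i = (80.52 − 79.96) / 1090 = 0.56 / 1090 = 0.0005138.
Darcy's law: Q = K · A · i = 0.1668 × 1953 × 0.0005138 = 0.1673 m³/day.

0.167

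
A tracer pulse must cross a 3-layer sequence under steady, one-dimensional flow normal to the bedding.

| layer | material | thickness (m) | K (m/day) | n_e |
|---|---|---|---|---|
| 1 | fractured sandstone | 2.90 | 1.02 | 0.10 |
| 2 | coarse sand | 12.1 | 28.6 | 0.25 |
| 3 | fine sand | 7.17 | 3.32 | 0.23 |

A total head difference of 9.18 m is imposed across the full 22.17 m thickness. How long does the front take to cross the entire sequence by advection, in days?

2.93

With flow normal to the layers, continuity requires the same specific discharge q through every layer.
Σ(b_i/K_i) = 2.90/1.02 + 12.1/28.6 + 7.17/3.32 = 5.426 d.
q = Δh / Σ(b_i/K_i) = 9.18 / 5.426 = 1.692 m/day.
In each layer the seepage velocity is v_i = q/n_i, so the layer transit time is t_i = b_i·n_i / q:
  layer 1 (fractured sandstone): t_1 = 2.90 × 0.10 / 1.692 = 0.1714 d
  layer 2 (coarse sand): t_2 = 12.1 × 0.25 / 1.692 = 1.788 d
  layer 3 (fine sand): t_3 = 7.17 × 0.23 / 1.692 = 0.9747 d
Total t = Σ t_i = 2.934 days.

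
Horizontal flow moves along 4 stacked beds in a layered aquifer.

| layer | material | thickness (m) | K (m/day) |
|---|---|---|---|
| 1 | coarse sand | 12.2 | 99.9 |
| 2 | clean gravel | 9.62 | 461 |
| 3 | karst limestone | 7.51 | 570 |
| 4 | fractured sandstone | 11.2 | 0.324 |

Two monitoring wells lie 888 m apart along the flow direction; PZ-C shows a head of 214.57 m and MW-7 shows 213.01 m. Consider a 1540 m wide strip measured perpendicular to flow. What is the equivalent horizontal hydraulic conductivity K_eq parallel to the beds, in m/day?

245

Flow is parallel to layering, so each bed carries its own Darcy discharge and the transmissivities add.
Σ(K_i·b_i) = 99.9×12.2 + 461×9.62 + 570×7.51 + 0.324×11.2 = 9938 m²/day.
Total thickness b = 40.53 m, so K_eq = Σ(K_i·b_i)/b = 245.2 m/day.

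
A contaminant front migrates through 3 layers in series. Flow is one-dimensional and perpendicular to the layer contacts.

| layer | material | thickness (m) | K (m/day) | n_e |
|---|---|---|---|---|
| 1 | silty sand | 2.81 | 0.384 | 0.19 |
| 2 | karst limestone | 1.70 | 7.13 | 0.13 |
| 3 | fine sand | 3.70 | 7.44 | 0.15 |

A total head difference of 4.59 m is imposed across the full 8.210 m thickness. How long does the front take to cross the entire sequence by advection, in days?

With flow normal to the layers, continuity requires the same specific discharge q through every layer.
Σ(b_i/K_i) = 2.81/0.384 + 1.70/7.13 + 3.70/7.44 = 8.053 d.
q = Δh / Σ(b_i/K_i) = 4.59 / 8.053 = 0.5699 m/day.
In each layer the seepage velocity is v_i = q/n_i, so the layer transit time is t_i = b_i·n_i / q:
  layer 1 (silty sand): t_1 = 2.81 × 0.19 / 0.5699 = 0.9368 d
  layer 2 (karst limestone): t_2 = 1.70 × 0.13 / 0.5699 = 0.3878 d
  layer 3 (fine sand): t_3 = 3.70 × 0.15 / 0.5699 = 0.9738 d
Total t = Σ t_i = 2.298 days.

2.30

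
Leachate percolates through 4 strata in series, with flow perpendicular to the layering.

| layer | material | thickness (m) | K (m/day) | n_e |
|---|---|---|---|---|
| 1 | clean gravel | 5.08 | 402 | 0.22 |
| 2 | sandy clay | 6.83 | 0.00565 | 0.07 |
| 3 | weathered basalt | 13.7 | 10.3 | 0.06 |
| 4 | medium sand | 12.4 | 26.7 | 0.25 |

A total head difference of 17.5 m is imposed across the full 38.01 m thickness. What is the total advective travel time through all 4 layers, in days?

With flow normal to the layers, continuity requires the same specific discharge q through every layer.
Σ(b_i/K_i) = 5.08/402 + 6.83/0.00565 + 13.7/10.3 + 12.4/26.7 = 1211 d.
q = Δh / Σ(b_i/K_i) = 17.5 / 1211 = 0.01445 m/day.
In each layer the seepage velocity is v_i = q/n_i, so the layer transit time is t_i = b_i·n_i / q:
  layer 1 (clean gravel): t_1 = 5.08 × 0.22 / 0.01445 = 77.32 d
  layer 2 (sandy clay): t_2 = 6.83 × 0.07 / 0.01445 = 33.08 d
  layer 3 (weathered basalt): t_3 = 13.7 × 0.06 / 0.01445 = 56.87 d
  layer 4 (medium sand): t_4 = 12.4 × 0.25 / 0.01445 = 214.5 d
Total t = Σ t_i = 381.7 days.

382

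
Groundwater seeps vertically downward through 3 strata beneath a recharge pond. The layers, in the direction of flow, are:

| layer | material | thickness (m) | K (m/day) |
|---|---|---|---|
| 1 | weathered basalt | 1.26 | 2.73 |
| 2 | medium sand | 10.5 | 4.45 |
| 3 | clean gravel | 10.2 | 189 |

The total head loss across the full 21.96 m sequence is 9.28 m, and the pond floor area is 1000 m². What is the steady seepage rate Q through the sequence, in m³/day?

Flow is perpendicular to layering, so the layers act in series and the equivalent K is the thickness-weighted harmonic mean.
Total thickness L = 1.26 + 10.5 + 10.2 = 21.96 m.
Σ(b_i/K_i) = 1.26/2.73 + 10.5/4.45 + 10.2/189 = 2.875 d.
K_eq = L / Σ(b_i/K_i) = 21.96 / 2.875 = 7.638 m/day.
Q = K_eq · A · (Δh/L) = 7.638 × 1000 × (9.28/21.96) = 3228 m³/day.

3230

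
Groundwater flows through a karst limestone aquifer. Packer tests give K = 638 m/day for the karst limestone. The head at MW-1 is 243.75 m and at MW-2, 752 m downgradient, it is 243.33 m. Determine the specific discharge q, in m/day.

Hydraulic gradient i = (243.75 − 243.33) / 752 = 0.42 / 752 = 0.0005585.
Specific discharge q = K · i = 638.0 × 0.0005585 = 0.3563 m/day.

0.356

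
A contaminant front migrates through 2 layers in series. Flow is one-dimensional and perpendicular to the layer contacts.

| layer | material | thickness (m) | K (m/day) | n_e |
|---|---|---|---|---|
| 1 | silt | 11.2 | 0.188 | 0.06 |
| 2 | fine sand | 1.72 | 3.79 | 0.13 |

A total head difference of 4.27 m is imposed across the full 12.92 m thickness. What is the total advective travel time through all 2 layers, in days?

With flow normal to the layers, continuity requires the same specific discharge q through every layer.
Σ(b_i/K_i) = 11.2/0.188 + 1.72/3.79 = 60.03 d.
q = Δh / Σ(b_i/K_i) = 4.27 / 60.03 = 0.07113 m/day.
In each layer the seepage velocity is v_i = q/n_i, so the layer transit time is t_i = b_i·n_i / q:
  layer 1 (silt): t_1 = 11.2 × 0.06 / 0.07113 = 9.447 d
  layer 2 (fine sand): t_2 = 1.72 × 0.13 / 0.07113 = 3.143 d
Total t = Σ t_i = 12.59 days.

12.6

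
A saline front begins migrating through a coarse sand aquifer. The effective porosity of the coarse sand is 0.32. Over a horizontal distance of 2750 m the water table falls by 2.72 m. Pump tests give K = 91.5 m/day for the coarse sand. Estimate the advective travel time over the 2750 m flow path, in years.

Hydraulic gradient i = Δh / L = 2.72 / 2750 = 0.0009891.
Darcy flux q = K · i = 91.50 × 0.0009891 = 0.09050 m/day.
Seepage velocity v = q / n_e = 0.09050 / 0.32 = 0.2828 m/day.
Travel time t = L / v = 2750 / 0.2828 = 9724 days = 26.62 years.

26.6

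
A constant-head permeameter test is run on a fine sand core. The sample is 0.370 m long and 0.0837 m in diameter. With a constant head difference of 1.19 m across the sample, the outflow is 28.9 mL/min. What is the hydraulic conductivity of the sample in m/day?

2.35

Cross-sectional area A = π·(d/2)² = π × (0.0837/2)² = 0.005502 m².
Convert discharge: 28.9 mL/min = 4.817e-07 m³/s.
Darcy's law rearranged: K = Q·L / (A·Δh) = 4.817e-07 × 0.370 / (0.005502 × 1.19) = 2.722e-05 m/s = 2.352 m/day.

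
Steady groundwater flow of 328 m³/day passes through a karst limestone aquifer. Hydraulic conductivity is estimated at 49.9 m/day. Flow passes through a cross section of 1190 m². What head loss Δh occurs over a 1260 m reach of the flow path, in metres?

From Q = K·A·i, i = Q / (K·A) = 328 / (49.90 × 1190) = 0.005524.
Head loss Δh = i · L = 0.005524 × 1260 = 6.960 m.

6.96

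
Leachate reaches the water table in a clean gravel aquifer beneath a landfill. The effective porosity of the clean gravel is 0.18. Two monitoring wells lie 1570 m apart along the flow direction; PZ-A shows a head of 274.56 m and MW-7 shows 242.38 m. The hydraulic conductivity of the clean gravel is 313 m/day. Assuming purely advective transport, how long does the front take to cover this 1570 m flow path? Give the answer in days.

44.0

Hydraulic gradient i = (274.56 − 242.38) / 1570 = 32.18 / 1570 = 0.02050.
Darcy flux q = K · i = 313.0 × 0.02050 = 6.416 m/day.
Seepage velocity v = q / n_e = 6.416 / 0.18 = 35.64 m/day.
Travel time t = L / v = 1570 / 35.64 = 44.05 days.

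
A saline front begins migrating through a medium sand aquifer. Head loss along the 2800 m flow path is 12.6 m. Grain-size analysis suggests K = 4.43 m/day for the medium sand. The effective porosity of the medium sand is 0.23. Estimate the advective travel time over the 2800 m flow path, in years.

Hydraulic gradient i = Δh / L = 12.6 / 2800 = 0.004500.
Darcy flux q = K · i = 4.430 × 0.004500 = 0.01993 m/day.
Seepage velocity v = q / n_e = 0.01993 / 0.23 = 0.08667 m/day.
Travel time t = L / v = 2800 / 0.08667 = 32305 days = 88.45 years.

88.4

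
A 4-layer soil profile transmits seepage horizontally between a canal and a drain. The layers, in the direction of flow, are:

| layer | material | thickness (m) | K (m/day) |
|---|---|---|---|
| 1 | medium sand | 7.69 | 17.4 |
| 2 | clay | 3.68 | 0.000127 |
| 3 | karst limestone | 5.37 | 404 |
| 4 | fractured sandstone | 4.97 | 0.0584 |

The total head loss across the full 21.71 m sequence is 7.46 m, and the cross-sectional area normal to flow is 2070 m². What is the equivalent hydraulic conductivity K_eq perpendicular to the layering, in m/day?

Flow is perpendicular to layering, so the layers act in series and the equivalent K is the thickness-weighted harmonic mean.
Total thickness L = 7.69 + 3.68 + 5.37 + 4.97 = 21.71 m.
Σ(b_i/K_i) = 7.69/17.4 + 3.68/0.000127 + 5.37/404 + 4.97/0.0584 = 29062 d.
K_eq = L / Σ(b_i/K_i) = 21.71 / 29062 = 0.0007470 m/day.

0.000747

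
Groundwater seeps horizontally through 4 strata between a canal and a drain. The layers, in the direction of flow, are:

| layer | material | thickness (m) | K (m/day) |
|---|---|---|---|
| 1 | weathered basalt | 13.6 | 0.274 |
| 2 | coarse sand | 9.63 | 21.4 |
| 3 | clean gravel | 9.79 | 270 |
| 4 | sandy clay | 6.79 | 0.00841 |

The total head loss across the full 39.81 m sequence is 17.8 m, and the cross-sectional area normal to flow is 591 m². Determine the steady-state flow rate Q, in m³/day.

Flow is perpendicular to layering, so the layers act in series and the equivalent K is the thickness-weighted harmonic mean.
Total thickness L = 13.6 + 9.63 + 9.79 + 6.79 = 39.81 m.
Σ(b_i/K_i) = 13.6/0.274 + 9.63/21.4 + 9.79/270 + 6.79/0.00841 = 857.5 d.
K_eq = L / Σ(b_i/K_i) = 39.81 / 857.5 = 0.04643 m/day.
Q = K_eq · A · (Δh/L) = 0.04643 × 591 × (17.8/39.81) = 12.27 m³/day.

12.3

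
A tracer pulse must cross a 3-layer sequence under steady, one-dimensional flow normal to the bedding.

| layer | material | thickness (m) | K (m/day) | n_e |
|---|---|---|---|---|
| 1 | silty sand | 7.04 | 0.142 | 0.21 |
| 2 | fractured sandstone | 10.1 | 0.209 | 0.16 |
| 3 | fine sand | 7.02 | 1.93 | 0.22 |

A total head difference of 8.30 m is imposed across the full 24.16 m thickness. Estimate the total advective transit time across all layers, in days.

With flow normal to the layers, continuity requires the same specific discharge q through every layer.
Σ(b_i/K_i) = 7.04/0.142 + 10.1/0.209 + 7.02/1.93 = 101.5 d.
q = Δh / Σ(b_i/K_i) = 8.30 / 101.5 = 0.08174 m/day.
In each layer the seepage velocity is v_i = q/n_i, so the layer transit time is t_i = b_i·n_i / q:
  layer 1 (silty sand): t_1 = 7.04 × 0.21 / 0.08174 = 18.09 d
  layer 2 (fractured sandstone): t_2 = 10.1 × 0.16 / 0.08174 = 19.77 d
  layer 3 (fine sand): t_3 = 7.02 × 0.22 / 0.08174 = 18.89 d
Total t = Σ t_i = 56.75 days.

56.7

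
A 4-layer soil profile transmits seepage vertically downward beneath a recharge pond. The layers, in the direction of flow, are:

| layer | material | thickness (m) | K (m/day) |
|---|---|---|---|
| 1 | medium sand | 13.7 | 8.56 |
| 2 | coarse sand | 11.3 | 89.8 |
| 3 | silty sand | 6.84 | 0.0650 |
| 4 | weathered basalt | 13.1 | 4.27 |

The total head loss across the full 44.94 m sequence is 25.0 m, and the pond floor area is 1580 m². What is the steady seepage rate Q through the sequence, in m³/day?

Flow is perpendicular to layering, so the layers act in series and the equivalent K is the thickness-weighted harmonic mean.
Total thickness L = 13.7 + 11.3 + 6.84 + 13.1 = 44.94 m.
Σ(b_i/K_i) = 13.7/8.56 + 11.3/89.8 + 6.84/0.0650 + 13.1/4.27 = 110.0 d.
K_eq = L / Σ(b_i/K_i) = 44.94 / 110.0 = 0.4085 m/day.
Q = K_eq · A · (Δh/L) = 0.4085 × 1580 × (25.0/44.94) = 359.0 m³/day.

359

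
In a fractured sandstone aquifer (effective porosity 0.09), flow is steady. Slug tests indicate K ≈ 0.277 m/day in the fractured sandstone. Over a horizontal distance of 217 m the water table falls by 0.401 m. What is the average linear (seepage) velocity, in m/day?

Hydraulic gradient i = Δh / L = 0.401 / 217 = 0.001848.
Darcy flux q = K · i = 0.2770 × 0.001848 = 0.0005119 m/day.
Seepage velocity v = q / n_e = 0.0005119 / 0.09 = 0.005688 m/day.

0.00569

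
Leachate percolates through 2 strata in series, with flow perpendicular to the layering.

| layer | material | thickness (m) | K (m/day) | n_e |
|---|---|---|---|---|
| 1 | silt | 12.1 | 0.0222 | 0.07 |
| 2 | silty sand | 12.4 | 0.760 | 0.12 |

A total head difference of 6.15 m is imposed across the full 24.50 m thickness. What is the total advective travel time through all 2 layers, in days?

With flow normal to the layers, continuity requires the same specific discharge q through every layer.
Σ(b_i/K_i) = 12.1/0.0222 + 12.4/0.760 = 561.4 d.
q = Δh / Σ(b_i/K_i) = 6.15 / 561.4 = 0.01096 m/day.
In each layer the seepage velocity is v_i = q/n_i, so the layer transit time is t_i = b_i·n_i / q:
  layer 1 (silt): t_1 = 12.1 × 0.07 / 0.01096 = 77.31 d
  layer 2 (silty sand): t_2 = 12.4 × 0.12 / 0.01096 = 135.8 d
Total t = Σ t_i = 213.1 days.

213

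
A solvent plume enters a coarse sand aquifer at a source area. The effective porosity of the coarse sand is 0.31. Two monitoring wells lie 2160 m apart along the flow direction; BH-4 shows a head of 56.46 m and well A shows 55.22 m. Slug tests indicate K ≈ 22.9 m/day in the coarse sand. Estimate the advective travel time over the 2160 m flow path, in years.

139

Hydraulic gradient i = (56.46 − 55.22) / 2160 = 1.24 / 2160 = 0.0005741.
Darcy flux q = K · i = 22.90 × 0.0005741 = 0.01315 m/day.
Seepage velocity v = q / n_e = 0.01315 / 0.31 = 0.04241 m/day.
Travel time t = L / v = 2160 / 0.04241 = 50934 days = 139.5 years.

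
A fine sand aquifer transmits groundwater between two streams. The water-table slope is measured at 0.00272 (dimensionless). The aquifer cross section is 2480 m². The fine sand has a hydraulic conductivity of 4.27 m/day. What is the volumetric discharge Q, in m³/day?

28.8

Hydraulic gradient i = 0.00272.
Darcy's law: Q = K · A · i = 4.270 × 2480 × 0.002720 = 28.80 m³/day.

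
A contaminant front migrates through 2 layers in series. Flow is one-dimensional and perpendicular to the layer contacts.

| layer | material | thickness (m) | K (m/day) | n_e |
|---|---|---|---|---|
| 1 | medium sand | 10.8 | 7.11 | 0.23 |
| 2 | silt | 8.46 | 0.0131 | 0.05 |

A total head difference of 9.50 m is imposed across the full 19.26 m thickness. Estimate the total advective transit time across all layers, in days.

198

With flow normal to the layers, continuity requires the same specific discharge q through every layer.
Σ(b_i/K_i) = 10.8/7.11 + 8.46/0.0131 = 647.3 d.
q = Δh / Σ(b_i/K_i) = 9.50 / 647.3 = 0.01468 m/day.
In each layer the seepage velocity is v_i = q/n_i, so the layer transit time is t_i = b_i·n_i / q:
  layer 1 (medium sand): t_1 = 10.8 × 0.23 / 0.01468 = 169.3 d
  layer 2 (silt): t_2 = 8.46 × 0.05 / 0.01468 = 28.82 d
Total t = Σ t_i = 198.1 days.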